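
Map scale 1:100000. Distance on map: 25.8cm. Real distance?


Real distance = map distance × scale
= 25.8cm × 100000
= 2580000 cm = 25800.0 m
= 25.800 km

25.800 km


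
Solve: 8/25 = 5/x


Cross multiply: 8 × x = 25 × 5
8x = 125
x = 125 / 8
= 15.63

15.63


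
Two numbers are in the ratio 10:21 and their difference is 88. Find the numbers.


Let A = 10k, B = 21k.
21k - 10k = 88
11k = 88 → k = 88/11 = 8
A = 10×8 = 80, B = 21×8 = 168
= A = 80, B = 168

A = 80, B = 168


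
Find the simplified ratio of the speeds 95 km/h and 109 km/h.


Ratio = 95:109
GCD = 1
Simplified = 95:109
Time ratio (same distance) = 109:95
Speed ratio = 95:109

95:109


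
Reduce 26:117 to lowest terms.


GCD(26, 117) = 13
26/13 : 117/13
= 2:9

2:9


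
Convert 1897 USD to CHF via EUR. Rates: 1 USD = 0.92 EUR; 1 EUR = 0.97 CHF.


Step 1: 1897 USD × 0.92 = 1745.24 EUR
Step 2: 1745.24 EUR × 0.97 = 1692.88 CHF
Implied rate USD→CHF = 0.92 × 0.97 = 0.8924
= 1692.88 CHF

1692.88 CHF


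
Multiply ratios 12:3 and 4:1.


Compound ratio = (12×4) : (3×1)
= 48:3
GCD = 3
= 16:1

16:1


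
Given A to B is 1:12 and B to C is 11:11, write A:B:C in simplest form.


Match B: multiply A:B by 11 → 11:132
Multiply B:C by 12 → 132:132
Combined: 11:132:132
GCD = 11
= 1:12:12

1:12:12


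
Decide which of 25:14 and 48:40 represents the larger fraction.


25/14 = 1.7857
48/40 = 1.2000
1.7857 > 1.2000, so 25:14 is greater
= 25:14

25:14


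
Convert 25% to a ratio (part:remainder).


25% means 25 parts out of 100; remainder = 75
Part : remainder = 25:75
GCD = 25
= 1:3

1:3


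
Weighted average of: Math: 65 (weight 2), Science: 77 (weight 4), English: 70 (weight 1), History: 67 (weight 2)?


Numerator = 65×2 + 77×4 + 70×1 + 67×2
= 130 + 308 + 70 + 134
= 642
Total weight = 9
Weighted avg = 642/9
= 71.33

71.33


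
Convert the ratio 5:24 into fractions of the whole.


Total parts = 5 + 24 = 29
First part: 5/29 = 5/29
Second part: 24/29 = 24/29
= 5/29 and 24/29

5/29 and 24/29


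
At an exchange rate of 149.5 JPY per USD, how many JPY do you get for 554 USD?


Amount × rate = 554 × 149.5
= 82823.00 JPY

82823.00 JPY


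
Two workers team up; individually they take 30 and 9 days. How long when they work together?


Rate of A = 1/30 per day
Rate of B = 1/9 per day
Combined rate = 1/30 + 1/9 = 39/270 ≈ 0.1444 per day
Days = 1 / combined rate = 270/39
≈ 6.92 days

6.92 days


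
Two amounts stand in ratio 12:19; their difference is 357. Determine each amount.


Let A = 12k, B = 19k.
19k - 12k = 357
7k = 357 → k = 357/7 = 51
A = 12×51 = 612, B = 19×51 = 969
= A = 612, B = 969

A = 612, B = 969


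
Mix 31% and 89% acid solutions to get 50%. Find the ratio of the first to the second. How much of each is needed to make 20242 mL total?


Let x parts of 31% mix with y parts of 89%.
31x + 89y = 50(x + y)
31x + 89y = 50x + 50y
x(31 - 50) = y(50 - 89)
x/y = (89 - 50)/(50 - 31) = 39/19
Simplify: 39:19
Total parts = 58; one part = 20242/58 = 349.00 mL
31% solution: 39×349.00 = 13611.00 mL
89% solution: 19×349.00 = 6631.00 mL
= ratio 39:19; 13611.00 mL and 6631.00 mL

ratio 39:19; 13611.00 mL and 6631.00 mL


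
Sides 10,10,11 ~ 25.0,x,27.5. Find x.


Scale factor = 25.0/10 = 2.5
Missing side = 10 × 2.5
= 25.0

25.0


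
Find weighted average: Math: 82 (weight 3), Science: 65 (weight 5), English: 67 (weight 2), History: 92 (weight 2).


Numerator = 82×3 + 65×5 + 67×2 + 92×2
= 246 + 325 + 134 + 184
= 889
Total weight = 12
Weighted avg = 889/12
= 74.08

74.08


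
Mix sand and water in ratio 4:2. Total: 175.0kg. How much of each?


Total parts = 4 + 2 = 6
sand: 175.0 × 4/6 = 116.7kg
water: 175.0 × 2/6 = 58.3kg
= 116.7kg and 58.3kg

116.7kg and 58.3kg


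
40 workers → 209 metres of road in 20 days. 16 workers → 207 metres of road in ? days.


Days ∝ work / workers, so d₂ = d₁ × (m₁/m₂) × (w₂/w₁)
Workers factor (inverse): 40/16 = 2.5000
Work factor (direct): 207/209 ≈ 0.9904
d₂ = 20 × 40/16 × 207/209 = (20 × 40 × 207) / (16 × 209) = 165600/3344
≈ 49.52 days

49.52 days


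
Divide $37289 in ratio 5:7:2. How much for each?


Total parts = 5 + 7 + 2 = 14
Part 1: 37289 × 5/14 = 13317.50
Part 2: 37289 × 7/14 = 18644.50
Part 3: 37289 × 2/14 = 5327.00
= Part 1: $13317.50, Part 2: $18644.50, Part 3: $5327.00

Part 1: $13317.50, Part 2: $18644.50, Part 3: $5327.00


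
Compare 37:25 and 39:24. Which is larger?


37/25 = 1.4800
39/24 = 1.6250
1.4800 < 1.6250, so 37:25 is less
= 39:24

39:24


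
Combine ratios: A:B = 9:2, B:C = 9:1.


Match B: multiply A:B by 9 → 81:18
Multiply B:C by 2 → 18:2
Combined: 81:18:2
GCD = 1
= 81:18:2

81:18:2


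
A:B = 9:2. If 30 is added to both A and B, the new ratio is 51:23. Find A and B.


Let A = 9k, B = 2k.
(9k + 30) / (2k + 30) = 51/23
Cross-multiply: 23(9k + 30) = 51(2k + 30)
207k + 690 = 102k + 1530
207k - 102k = 1530 - 690
105k = 840
k = 840/105 = 8
A = 9×8 = 72, B = 2×8 = 16
= A = 72, B = 16

A = 72, B = 16


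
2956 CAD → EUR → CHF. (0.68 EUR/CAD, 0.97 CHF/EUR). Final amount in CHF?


Step 1: 2956 CAD × 0.68 = 2010.08 EUR
Step 2: 2010.08 EUR × 0.97 = 1949.78 CHF
Implied rate CAD→CHF = 0.68 × 0.97 = 0.6596
= 1949.78 CHF

1949.78 CHF


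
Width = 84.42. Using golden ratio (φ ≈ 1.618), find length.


φ = (1 + √5) / 2 ≈ 1.618
Length = width × φ = 84.42 × 1.618 = 136.59156
≈ 136.59

136.59


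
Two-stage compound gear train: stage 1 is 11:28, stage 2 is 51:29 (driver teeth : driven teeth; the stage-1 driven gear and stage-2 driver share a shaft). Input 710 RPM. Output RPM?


Stage 1: RPM_B = RPM_A × t_A/t_B = 710 × 11/28 = 7810/28 ≈ 278.93
B and C share a shaft → RPM_C = RPM_B
Stage 2: RPM_D = RPM_C × t_C/t_D = RPM_A × (t_A×t_C)/(t_B×t_D)
Overall ratio = (11×51)/(28×29) = 561/812
RPM_D = 710 × 561/812 = 398310/812
≈ 490.53 RPM

490.53 RPM


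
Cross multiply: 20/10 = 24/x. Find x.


Cross multiply: 20 × x = 10 × 24
20x = 240
x = 240 / 20
= 12.00

12.00


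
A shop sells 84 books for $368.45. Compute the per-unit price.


Unit rate = total / quantity
= 368.45 / 84
= $4.39 per unit

$4.39 per unit


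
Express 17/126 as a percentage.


Percentage = (part / whole) × 100
= (17 / 126) × 100
≈ 13.49%

13.49%


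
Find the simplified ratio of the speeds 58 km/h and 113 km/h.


Ratio = 58:113
GCD = 1
Simplified = 58:113
Time ratio (same distance) = 113:58
Speed ratio = 58:113

58:113


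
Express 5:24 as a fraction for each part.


Total parts = 5 + 24 = 29
First part: 5/29 = 5/29
Second part: 24/29 = 24/29
= 5/29 and 24/29

5/29 and 24/29


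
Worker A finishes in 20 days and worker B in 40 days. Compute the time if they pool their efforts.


Rate of A = 1/20 per day
Rate of B = 1/40 per day
Combined rate = 1/20 + 1/40 = 60/800 = 0.0750 per day
Days = 1 / combined rate = 800/60
≈ 13.33 days

13.33 days


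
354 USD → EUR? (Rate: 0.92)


Amount × rate = 354 × 0.92
= 325.68 EUR

325.68 EUR


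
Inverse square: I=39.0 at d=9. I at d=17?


I₁d₁² = I₂d₂²
I₂ = I₁ × (d₁/d₂)²
= 39.0 × (9/17)²
= 39.0 × 81/289
= 3159/289
≈ 10.9308

10.9308


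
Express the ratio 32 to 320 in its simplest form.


GCD(32, 320) = 32
32/32 : 320/32
= 1:10

1:10


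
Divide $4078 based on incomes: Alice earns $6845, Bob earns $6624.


Total income = 6845 + 6624 = $13469
Alice: $4078 × 6845/13469 = $2072.46
Bob: $4078 × 6624/13469 = $2005.54
= Alice: $2072.46, Bob: $2005.54

Alice: $2072.46, Bob: $2005.54


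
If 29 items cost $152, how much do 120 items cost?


Direct proportion: y/x = constant
k = 152/29 ≈ 5.2414
y₂ = k × 120 = 152 × 120 / 29 = 18240/29
≈ 628.97

628.97


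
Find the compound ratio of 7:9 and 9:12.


Compound ratio = (7×9) : (9×12)
= 63:108
GCD = 9
= 7:12

7:12


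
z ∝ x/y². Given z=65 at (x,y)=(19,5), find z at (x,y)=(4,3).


z = k·x/y²
Solve for k using the known point: k = z·y²/x = 65×25/19 = 1625/19 ≈ 85.5263
Now evaluate at x=4, y=3:
z = k × 4 / 9 = (1625 × 4) / (19 × 9) = 6500/171
≈ 38.0117

38.0117


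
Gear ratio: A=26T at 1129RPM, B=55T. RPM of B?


Gear ratio = 26:55 = 26:55
RPM_B = RPM_A × (teeth_A / teeth_B)
= 1129 × (26/55)
= 533.7 RPM

533.7 RPM


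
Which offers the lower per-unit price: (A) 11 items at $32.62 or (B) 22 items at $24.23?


Deal A: $32.62/11 = $2.9655/unit
Deal B: $24.23/22 = $1.1014/unit
B is cheaper per unit
= Deal B

Deal B


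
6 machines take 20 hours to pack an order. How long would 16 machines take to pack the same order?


Inverse proportion: x × y = constant
k = 6 × 20 = 120
y₂ = k / 16 = 120 / 16
= 7.50

7.50


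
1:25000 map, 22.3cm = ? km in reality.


Real distance = map distance × scale
= 22.3cm × 25000
= 557500 cm = 5575.0 m
= 5.575 km

5.575 km


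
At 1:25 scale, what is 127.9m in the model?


Model size = real / scale
= 127.9 / 25
= 5.1160 m

5.1160 m


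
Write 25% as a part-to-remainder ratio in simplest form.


25% means 25 parts out of 100; remainder = 75
Part : remainder = 25:75
GCD = 25
= 1:3

1:3


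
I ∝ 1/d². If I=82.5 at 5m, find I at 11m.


I₁d₁² = I₂d₂²
I₂ = I₁ × (d₁/d₂)²
= 82.5 × (5/11)²
= 82.5 × 25/121
= 2062.5/121
≈ 17.0455

17.0455


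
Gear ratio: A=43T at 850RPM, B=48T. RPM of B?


Gear ratio = 43:48 = 43:48
RPM_B = RPM_A × (teeth_A / teeth_B)
= 850 × (43/48)
= 761.5 RPM

761.5 RPM


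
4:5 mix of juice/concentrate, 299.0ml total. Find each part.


Total parts = 4 + 5 = 9
juice: 299.0 × 4/9 = 132.9ml
concentrate: 299.0 × 5/9 = 166.1ml
= 132.9ml and 166.1ml

132.9ml and 166.1ml


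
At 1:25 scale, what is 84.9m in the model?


Model size = real / scale
= 84.9 / 25
= 3.3960 m

3.3960 m


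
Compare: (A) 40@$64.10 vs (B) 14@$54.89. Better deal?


Deal A: $64.10/40 = $1.6025/unit
Deal B: $54.89/14 = $3.9207/unit
A is cheaper per unit
= Deal A

Deal A


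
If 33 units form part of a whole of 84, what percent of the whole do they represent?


Percentage = (part / whole) × 100
= (33 / 84) × 100
≈ 39.29%

39.29%


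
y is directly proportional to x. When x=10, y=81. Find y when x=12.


Direct proportion: y/x = constant
k = 81/10 = 8.1000
y₂ = k × 12 = 81 × 12 / 10 = 972/10
= 97.20

97.20


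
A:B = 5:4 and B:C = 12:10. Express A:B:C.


Match B: multiply A:B by 12 → 60:48
Multiply B:C by 4 → 48:40
Combined: 60:48:40
GCD = 4
= 15:12:10

15:12:10


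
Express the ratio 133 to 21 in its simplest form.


GCD(133, 21) = 7
133/7 : 21/7
= 19:3

19:3


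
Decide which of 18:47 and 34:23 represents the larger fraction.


18/47 = 0.3830
34/23 = 1.4783
0.3830 < 1.4783, so 18:47 is less
= 34:23

34:23


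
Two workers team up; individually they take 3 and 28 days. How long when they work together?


Rate of A = 1/3 per day
Rate of B = 1/28 per day
Combined rate = 1/3 + 1/28 = 31/84 ≈ 0.3690 per day
Days = 1 / combined rate = 84/31
≈ 2.71 days

2.71 days


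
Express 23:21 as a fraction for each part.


Total parts = 23 + 21 = 44
First part: 23/44 = 23/44
Second part: 21/44 = 21/44
= 23/44 and 21/44

23/44 and 21/44


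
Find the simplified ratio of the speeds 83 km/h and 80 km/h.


Ratio = 83:80
GCD = 1
Simplified = 83:80
Time ratio (same distance) = 80:83
Speed ratio = 83:80

83:80


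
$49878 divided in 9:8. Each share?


Total parts = 9 + 8 = 17
Part 1: 49878 × 9/17 = 26406.00
Part 2: 49878 × 8/17 = 23472.00
= Part 1: $26406.00, Part 2: $23472.00

Part 1: $26406.00, Part 2: $23472.00


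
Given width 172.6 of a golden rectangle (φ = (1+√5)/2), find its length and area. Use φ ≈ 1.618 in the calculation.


φ = (1 + √5) / 2 ≈ 1.618
Length = width × φ = 172.6 × 1.618 = 279.2668
≈ 279.27
Area = width × length = 172.6 × 279.2668 = 48201.44968 ≈ 48201.45
= Length: 279.27, Area: 48201.45

Length: 279.27, Area: 48201.45


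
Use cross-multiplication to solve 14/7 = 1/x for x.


Cross multiply: 14 × x = 7 × 1
14x = 7
x = 7 / 14
= 0.50

0.50


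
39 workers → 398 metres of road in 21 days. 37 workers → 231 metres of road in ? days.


Days ∝ work / workers, so d₂ = d₁ × (m₁/m₂) × (w₂/w₁)
Workers factor (inverse): 39/37 ≈ 1.0541
Work factor (direct): 231/398 ≈ 0.5804
d₂ = 21 × 39/37 × 231/398 = (21 × 39 × 231) / (37 × 398) = 189189/14726
≈ 12.85 days

12.85 days


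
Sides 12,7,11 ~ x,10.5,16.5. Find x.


Scale factor = 10.5/7 = 1.5
Missing side = 12 × 1.5
= 18.0

18.0


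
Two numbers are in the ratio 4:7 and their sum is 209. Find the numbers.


Let A = 4k, B = 7k.
4k + 7k = 209
11k = 209 → k = 209/11 = 19
A = 4×19 = 76, B = 7×19 = 133
= A = 76, B = 133

A = 76, B = 133


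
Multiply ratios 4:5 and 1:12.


Compound ratio = (4×1) : (5×12)
= 4:60
GCD = 4
= 1:15

1:15


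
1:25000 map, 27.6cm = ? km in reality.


Real distance = map distance × scale
= 27.6cm × 25000
= 690000 cm = 6900.0 m
= 6.900 km

6.900 km


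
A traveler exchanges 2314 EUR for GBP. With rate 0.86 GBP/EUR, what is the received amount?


Amount × rate = 2314 × 0.86
= 1990.04 GBP

1990.04 GBP


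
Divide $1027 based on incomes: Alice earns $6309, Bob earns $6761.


Total income = 6309 + 6761 = $13070
Alice: $1027 × 6309/13070 = $495.74
Bob: $1027 × 6761/13070 = $531.26
= Alice: $495.74, Bob: $531.26

Alice: $495.74, Bob: $531.26


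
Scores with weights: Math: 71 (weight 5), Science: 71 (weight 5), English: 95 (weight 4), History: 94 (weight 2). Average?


Numerator = 71×5 + 71×5 + 95×4 + 94×2
= 355 + 355 + 380 + 188
= 1278
Total weight = 16
Weighted avg = 1278/16
= 79.88

79.88


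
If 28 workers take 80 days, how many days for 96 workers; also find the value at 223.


Inverse proportion: x × y = constant
k = 28 × 80 = 2240
At x=96: k/96 = 23.33
At x=223: k/223 = 10.04
= 23.33 and 10.04

23.33 and 10.04


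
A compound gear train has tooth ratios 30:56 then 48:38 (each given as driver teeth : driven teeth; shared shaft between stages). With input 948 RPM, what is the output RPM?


Stage 1: RPM_B = RPM_A × t_A/t_B = 948 × 30/56 = 28440/56 ≈ 507.86
B and C share a shaft → RPM_C = RPM_B
Stage 2: RPM_D = RPM_C × t_C/t_D = RPM_A × (t_A×t_C)/(t_B×t_D)
Overall ratio = (30×48)/(56×38) = 1440/2128
RPM_D = 948 × 1440/2128 = 1365120/2128
≈ 641.50 RPM

641.50 RPM


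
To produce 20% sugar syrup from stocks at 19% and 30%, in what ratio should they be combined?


Let x parts of 19% mix with y parts of 30%.
19x + 30y = 20(x + y)
19x + 30y = 20x + 20y
x(19 - 20) = y(20 - 30)
x/y = (30 - 20)/(20 - 19) = 10/1
Simplify: 10:1
= 10:1

10:1


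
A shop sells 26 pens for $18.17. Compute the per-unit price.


Unit rate = total / quantity
= 18.17 / 26
= $0.70 per unit

$0.70 per unit


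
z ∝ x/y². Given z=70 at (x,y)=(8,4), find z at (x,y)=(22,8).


z = k·x/y²
Solve for k using the known point: k = z·y²/x = 70×16/8 = 1120/8 = 140.0000
Now evaluate at x=22, y=8:
z = k × 22 / 64 = (1120 × 22) / (8 × 64) = 24640/512
= 48.1250

48.1250


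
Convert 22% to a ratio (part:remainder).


22% means 22 parts out of 100; remainder = 78
Part : remainder = 22:78
GCD = 2
= 11:39

11:39


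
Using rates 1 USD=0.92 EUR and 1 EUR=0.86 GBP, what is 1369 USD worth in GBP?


Step 1: 1369 USD × 0.92 = 1259.48 EUR
Step 2: 1259.48 EUR × 0.86 = 1083.15 GBP
Implied rate USD→GBP = 0.92 × 0.86 = 0.7912
= 1083.15 GBP

1083.15 GBP


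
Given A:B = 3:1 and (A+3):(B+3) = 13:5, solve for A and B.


Let A = 3k, B = 1k.
(3k + 3) / (1k + 3) = 13/5
Cross-multiply: 5(3k + 3) = 13(1k + 3)
15k + 15 = 13k + 39
15k - 13k = 39 - 15
2k = 24
k = 24/2 = 12
A = 3×12 = 36, B = 1×12 = 12
= A = 36, B = 12

A = 36, B = 12


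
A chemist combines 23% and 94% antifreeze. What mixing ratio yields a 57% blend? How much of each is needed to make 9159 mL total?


Let x parts of 23% mix with y parts of 94%.
23x + 94y = 57(x + y)
23x + 94y = 57x + 57y
x(23 - 57) = y(57 - 94)
x/y = (94 - 57)/(57 - 23) = 37/34
Simplify: 37:34
Total parts = 71; one part = 9159/71 = 129.00 mL
23% solution: 37×129.00 = 4773.00 mL
94% solution: 34×129.00 = 4386.00 mL
= ratio 37:34; 4773.00 mL and 4386.00 mL

ratio 37:34; 4773.00 mL and 4386.00 mL


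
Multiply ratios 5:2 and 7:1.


Compound ratio = (5×7) : (2×1)
= 35:2
GCD = 1
= 35:2

35:2


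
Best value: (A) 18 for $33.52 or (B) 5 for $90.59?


Deal A: $33.52/18 = $1.8622/unit
Deal B: $90.59/5 = $18.1180/unit
A is cheaper per unit
= Deal A

Deal A


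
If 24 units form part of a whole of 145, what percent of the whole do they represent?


Percentage = (part / whole) × 100
= (24 / 145) × 100
≈ 16.55%

16.55%


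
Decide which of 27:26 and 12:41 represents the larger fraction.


27/26 = 1.0385
12/41 = 0.2927
1.0385 > 0.2927, so 27:26 is greater
= 27:26

27:26


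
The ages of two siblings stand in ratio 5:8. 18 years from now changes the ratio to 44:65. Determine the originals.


Let A = 5k, B = 8k.
(5k + 18) / (8k + 18) = 44/65
Cross-multiply: 65(5k + 18) = 44(8k + 18)
325k + 1170 = 352k + 792
325k - 352k = 792 - 1170
-27k = -378
k = -378/-27 = 14
A = 5×14 = 70, B = 8×14 = 112
= A = 70, B = 112

A = 70, B = 112


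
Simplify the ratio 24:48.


GCD(24, 48) = 24
24/24 : 48/24
= 1:2

1:2


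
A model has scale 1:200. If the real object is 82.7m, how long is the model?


Model size = real / scale
= 82.7 / 200
= 0.4135 m

0.4135 m


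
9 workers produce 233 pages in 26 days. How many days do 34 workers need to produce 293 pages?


Days ∝ work / workers, so d₂ = d₁ × (m₁/m₂) × (w₂/w₁)
Workers factor (inverse): 9/34 ≈ 0.2647
Work factor (direct): 293/233 ≈ 1.2575
d₂ = 26 × 9/34 × 293/233 = (26 × 9 × 293) / (34 × 233) = 68562/7922
≈ 8.65 days

8.65 days


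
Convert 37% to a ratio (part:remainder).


37% means 37 parts out of 100; remainder = 63
Part : remainder = 37:63
GCD = 1
= 37:63

37:63


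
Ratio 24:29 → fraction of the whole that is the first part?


Total parts = 24 + 29 = 53
First part: 24/53 = 24/53
= 24/53

24/53


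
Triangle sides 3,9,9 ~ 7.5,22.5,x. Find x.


Scale factor = 7.5/3 = 2.5
Missing side = 9 × 2.5
= 22.5

22.5


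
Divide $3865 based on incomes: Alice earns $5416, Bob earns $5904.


Total income = 5416 + 5904 = $11320
Alice: $3865 × 5416/11320 = $1849.19
Bob: $3865 × 5904/11320 = $2015.81
= Alice: $1849.19, Bob: $2015.81

Alice: $1849.19, Bob: $2015.81


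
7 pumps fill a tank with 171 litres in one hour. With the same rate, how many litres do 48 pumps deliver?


Direct proportion: y/x = constant
k = 171/7 ≈ 24.4286
y₂ = k × 48 = 171 × 48 / 7 = 8208/7
≈ 1172.57

1172.57


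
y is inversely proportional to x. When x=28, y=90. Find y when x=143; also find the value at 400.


Inverse proportion: x × y = constant
k = 28 × 90 = 2520
At x=143: k/143 = 17.62
At x=400: k/400 = 6.30
= 17.62 and 6.30

17.62 and 6.30


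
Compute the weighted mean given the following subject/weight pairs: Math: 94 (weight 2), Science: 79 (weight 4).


Numerator = 94×2 + 79×4
= 188 + 316
= 504
Total weight = 6
Weighted avg = 504/6
= 84.00

84.00


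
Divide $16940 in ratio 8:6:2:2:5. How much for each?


Total parts = 8 + 6 + 2 + 2 + 5 = 23
Part 1: 16940 × 8/23 = 5892.17
Part 2: 16940 × 6/23 = 4419.13
Part 3: 16940 × 2/23 = 1473.04
Part 4: 16940 × 2/23 = 1473.04
Part 5: 16940 × 5/23 = 3682.61
= Part 1: $5892.17, Part 2: $4419.13, Part 3: $1473.04, Part 4: $1473.04, Part 5: $3682.61

Part 1: $5892.17, Part 2: $4419.13, Part 3: $1473.04, Part 4: $1473.04, Part 5: $3682.61


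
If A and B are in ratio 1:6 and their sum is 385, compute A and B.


Let A = 1k, B = 6k.
1k + 6k = 385
7k = 385 → k = 385/7 = 55
A = 1×55 = 55, B = 6×55 = 330
= A = 55, B = 330

A = 55, B = 330


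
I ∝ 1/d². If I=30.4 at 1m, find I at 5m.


I₁d₁² = I₂d₂²
I₂ = I₁ × (d₁/d₂)²
= 30.4 × (1/5)²
= 30.4 × 1/25
= 30.4/25
= 1.2160

1.2160


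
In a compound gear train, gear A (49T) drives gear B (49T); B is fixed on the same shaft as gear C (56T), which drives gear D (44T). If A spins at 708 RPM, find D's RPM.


Stage 1: RPM_B = RPM_A × t_A/t_B = 708 × 49/49 = 34692/49 = 708.00
B and C share a shaft → RPM_C = RPM_B
Stage 2: RPM_D = RPM_C × t_C/t_D = RPM_A × (t_A×t_C)/(t_B×t_D)
Overall ratio = (49×56)/(49×44) = 2744/2156
RPM_D = 708 × 2744/2156 = 1942752/2156
≈ 901.09 RPM

901.09 RPM


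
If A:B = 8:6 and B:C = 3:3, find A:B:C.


Match B: multiply A:B by 3 → 24:18
Multiply B:C by 6 → 18:18
Combined: 24:18:18
GCD = 6
= 4:3:3

4:3:3


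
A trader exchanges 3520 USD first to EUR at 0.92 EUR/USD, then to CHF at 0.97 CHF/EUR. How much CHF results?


Step 1: 3520 USD × 0.92 = 3238.40 EUR
Step 2: 3238.40 EUR × 0.97 = 3141.25 CHF
Implied rate USD→CHF = 0.92 × 0.97 = 0.8924
= 3141.25 CHF

3141.25 CHF


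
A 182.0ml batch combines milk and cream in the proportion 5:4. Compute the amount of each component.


Total parts = 5 + 4 = 9
milk: 182.0 × 5/9 = 101.1ml
cream: 182.0 × 4/9 = 80.9ml
= 101.1ml and 80.9ml

101.1ml and 80.9ml


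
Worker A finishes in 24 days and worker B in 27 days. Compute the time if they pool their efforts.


Rate of A = 1/24 per day
Rate of B = 1/27 per day
Combined rate = 1/24 + 1/27 = 51/648 ≈ 0.0787 per day
Days = 1 / combined rate = 648/51
≈ 12.71 days

12.71 days


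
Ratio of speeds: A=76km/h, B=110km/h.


Ratio = 76:110
GCD = 2
Simplified = 38:55
Time ratio (same distance) = 55:38
Speed ratio = 38:55

38:55


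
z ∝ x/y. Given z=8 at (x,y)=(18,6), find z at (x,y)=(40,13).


z = k·x/y
Solve for k using the known point: k = z·y/x = 8×6/18 = 48/18 ≈ 2.6667
Now evaluate at x=40, y=13:
z = k × 40 / 13 = (48 × 40) / (18 × 13) = 1920/234
≈ 8.2051

8.2051


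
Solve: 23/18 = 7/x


Cross multiply: 23 × x = 18 × 7
23x = 126
x = 126 / 23
= 5.48

5.48


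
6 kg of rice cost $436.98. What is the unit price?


Unit rate = total / quantity
= 436.98 / 6
= $72.83 per unit

$72.83 per unit


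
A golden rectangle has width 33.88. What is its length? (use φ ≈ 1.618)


φ = (1 + √5) / 2 ≈ 1.618
Length = width × φ = 33.88 × 1.618 = 54.81784
≈ 54.82

54.82


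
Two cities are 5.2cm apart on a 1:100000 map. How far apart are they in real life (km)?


Real distance = map distance × scale
= 5.2cm × 100000
= 520000 cm = 5200.0 m
= 5.200 km

5.200 km


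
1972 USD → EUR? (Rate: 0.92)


Amount × rate = 1972 × 0.92
= 1814.24 EUR

1814.24 EUR


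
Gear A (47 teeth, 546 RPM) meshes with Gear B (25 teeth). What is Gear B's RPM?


Gear ratio = 47:25 = 47:25
RPM_B = RPM_A × (teeth_A / teeth_B)
= 546 × (47/25)
= 1026.5 RPM

1026.5 RPM


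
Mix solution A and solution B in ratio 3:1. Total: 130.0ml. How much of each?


Total parts = 3 + 1 = 4
solution A: 130.0 × 3/4 = 97.5ml
solution B: 130.0 × 1/4 = 32.5ml
= 97.5ml and 32.5ml

97.5ml and 32.5ml


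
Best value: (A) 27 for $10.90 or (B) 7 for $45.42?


Deal A: $10.90/27 = $0.4037/unit
Deal B: $45.42/7 = $6.4886/unit
A is cheaper per unit
= Deal A

Deal A


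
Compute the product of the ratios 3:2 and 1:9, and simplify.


Compound ratio = (3×1) : (2×9)
= 3:18
GCD = 3
= 1:6

1:6


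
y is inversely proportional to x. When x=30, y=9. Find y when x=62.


Inverse proportion: x × y = constant
k = 30 × 9 = 270
y₂ = k / 62 = 270 / 62
= 4.35

4.35


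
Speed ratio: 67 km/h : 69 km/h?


Ratio = 67:69
GCD = 1
Simplified = 67:69
Time ratio (same distance) = 69:67
Speed ratio = 67:69

67:69


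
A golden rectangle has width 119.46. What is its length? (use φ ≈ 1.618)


φ = (1 + √5) / 2 ≈ 1.618
Length = width × φ = 119.46 × 1.618 = 193.28628
≈ 193.29

193.29


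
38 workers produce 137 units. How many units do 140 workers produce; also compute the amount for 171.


Direct proportion: y/x = constant
k = 137/38 ≈ 3.6053
y at x=140: k × 140 = 137 × 140 / 38 = 19180/38 ≈ 504.74
y at x=171: k × 171 = 137 × 171 / 38 = 23427/38 = 616.50
= 504.74 and 616.50

504.74 and 616.50


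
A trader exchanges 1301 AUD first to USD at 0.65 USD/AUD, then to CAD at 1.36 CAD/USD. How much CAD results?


Step 1: 1301 AUD × 0.65 = 845.65 USD
Step 2: 845.65 USD × 1.36 = 1150.08 CAD
Implied rate AUD→CAD = 0.65 × 1.36 = 0.8840
= 1150.08 CAD

1150.08 CAD


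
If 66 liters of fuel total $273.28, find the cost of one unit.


Unit rate = total / quantity
= 273.28 / 66
= $4.14 per unit

$4.14 per unit


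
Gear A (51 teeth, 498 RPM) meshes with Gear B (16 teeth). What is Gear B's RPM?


Gear ratio = 51:16 = 51:16
RPM_B = RPM_A × (teeth_A / teeth_B)
= 498 × (51/16)
= 1587.4 RPM

1587.4 RPM


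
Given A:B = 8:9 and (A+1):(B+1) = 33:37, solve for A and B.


Let A = 8k, B = 9k.
(8k + 1) / (9k + 1) = 33/37
Cross-multiply: 37(8k + 1) = 33(9k + 1)
296k + 37 = 297k + 33
296k - 297k = 33 - 37
-1k = -4
k = -4/-1 = 4
A = 8×4 = 32, B = 9×4 = 36
= A = 32, B = 36

A = 32, B = 36


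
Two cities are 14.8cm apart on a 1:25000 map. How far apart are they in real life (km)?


Real distance = map distance × scale
= 14.8cm × 25000
= 370000 cm = 3700.0 m
= 3.700 km

3.700 km


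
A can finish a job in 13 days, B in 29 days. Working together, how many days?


Rate of A = 1/13 per day
Rate of B = 1/29 per day
Combined rate = 1/13 + 1/29 = 42/377 ≈ 0.1114 per day
Days = 1 / combined rate = 377/42
≈ 8.98 days

8.98 days


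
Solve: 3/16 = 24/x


Cross multiply: 3 × x = 16 × 24
3x = 384
x = 384 / 3
= 128.00

128.00


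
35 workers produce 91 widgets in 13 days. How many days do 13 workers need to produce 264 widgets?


Days ∝ work / workers, so d₂ = d₁ × (m₁/m₂) × (w₂/w₁)
Workers factor (inverse): 35/13 ≈ 2.6923
Work factor (direct): 264/91 ≈ 2.9011
d₂ = 13 × 35/13 × 264/91 = (13 × 35 × 264) / (13 × 91) = 120120/1183
≈ 101.54 days

101.54 days


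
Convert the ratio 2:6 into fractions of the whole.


Total parts = 2 + 6 = 8
First part: 2/8 = 1/4
Second part: 6/8 = 3/4
= 1/4 and 3/4

1/4 and 3/4


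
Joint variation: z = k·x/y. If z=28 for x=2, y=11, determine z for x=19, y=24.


z = k·x/y
Solve for k using the known point: k = z·y/x = 28×11/2 = 308/2 = 154.0000
Now evaluate at x=19, y=24:
z = k × 19 / 24 = (308 × 19) / (2 × 24) = 5852/48
≈ 121.9167

121.9167


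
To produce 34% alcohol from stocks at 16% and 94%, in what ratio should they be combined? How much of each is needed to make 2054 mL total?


Let x parts of 16% mix with y parts of 94%.
16x + 94y = 34(x + y)
16x + 94y = 34x + 34y
x(16 - 34) = y(34 - 94)
x/y = (94 - 34)/(34 - 16) = 60/18
Simplify: 10:3
Total parts = 13; one part = 2054/13 = 158.00 mL
16% solution: 10×158.00 = 1580.00 mL
94% solution: 3×158.00 = 474.00 mL
= ratio 10:3; 1580.00 mL and 474.00 mL

ratio 10:3; 1580.00 mL and 474.00 mL


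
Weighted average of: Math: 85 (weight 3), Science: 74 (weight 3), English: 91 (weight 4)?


Numerator = 85×3 + 74×3 + 91×4
= 255 + 222 + 364
= 841
Total weight = 10
Weighted avg = 841/10
= 84.10

84.10


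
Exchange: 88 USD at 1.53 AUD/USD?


Amount × rate = 88 × 1.53
= 134.64 AUD

134.64 AUD


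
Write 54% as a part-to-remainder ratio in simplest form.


54% means 54 parts out of 100; remainder = 46
Part : remainder = 54:46
GCD = 2
= 27:23

27:23


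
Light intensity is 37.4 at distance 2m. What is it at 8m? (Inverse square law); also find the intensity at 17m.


I₁d₁² = I₂d₂²
I at 8m = 37.4 × (2/8)² = 37.4 × 4/64 = 149.6/64 = 2.3375
I at 17m = 37.4 × (2/17)² = 37.4 × 4/289 = 149.6/289 ≈ 0.5176
= 2.3375 and 0.5176

2.3375 and 0.5176


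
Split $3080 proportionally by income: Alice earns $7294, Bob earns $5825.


Total income = 7294 + 5825 = $13119
Alice: $3080 × 7294/13119 = $1712.44
Bob: $3080 × 5825/13119 = $1367.56
= Alice: $1712.44, Bob: $1367.56

Alice: $1712.44, Bob: $1367.56


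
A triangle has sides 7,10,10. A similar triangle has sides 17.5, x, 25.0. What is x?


Scale factor = 17.5/7 = 2.5
Missing side = 10 × 2.5
= 25.0

25.0


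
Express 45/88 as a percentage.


Percentage = (part / whole) × 100
= (45 / 88) × 100
≈ 51.14%

51.14%


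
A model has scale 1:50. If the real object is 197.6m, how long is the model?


Model size = real / scale
= 197.6 / 50
= 3.9520 m

3.9520 m


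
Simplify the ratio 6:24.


GCD(6, 24) = 6
6/6 : 24/6
= 1:4

1:4


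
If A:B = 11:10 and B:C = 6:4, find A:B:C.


Match B: multiply A:B by 6 → 66:60
Multiply B:C by 10 → 60:40
Combined: 66:60:40
GCD = 2
= 33:30:20

33:30:20


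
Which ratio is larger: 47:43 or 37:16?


47/43 = 1.0930
37/16 = 2.3125
1.0930 < 2.3125, so 47:43 is less
= 37:16

37:16


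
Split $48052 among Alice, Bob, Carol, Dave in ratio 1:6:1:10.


Total parts = 1 + 6 + 1 + 10 = 18
Alice: 48052 × 1/18 = 2669.56
Bob: 48052 × 6/18 = 16017.33
Carol: 48052 × 1/18 = 2669.56
Dave: 48052 × 10/18 = 26695.56
= Alice: $2669.56, Bob: $16017.33, Carol: $2669.56, Dave: $26695.56

Alice: $2669.56, Bob: $16017.33, Carol: $2669.56, Dave: $26695.56


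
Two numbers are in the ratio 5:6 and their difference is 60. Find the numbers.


Let A = 5k, B = 6k.
6k - 5k = 60
1k = 60 → k = 60/1 = 60
A = 5×60 = 300, B = 6×60 = 360
= A = 300, B = 360

A = 300, B = 360


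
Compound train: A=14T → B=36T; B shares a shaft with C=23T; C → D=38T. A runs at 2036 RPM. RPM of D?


Stage 1: RPM_B = RPM_A × t_A/t_B = 2036 × 14/36 = 28504/36 ≈ 791.78
B and C share a shaft → RPM_C = RPM_B
Stage 2: RPM_D = RPM_C × t_C/t_D = RPM_A × (t_A×t_C)/(t_B×t_D)
Overall ratio = (14×23)/(36×38) = 322/1368
RPM_D = 2036 × 322/1368 = 655592/1368
≈ 479.23 RPM

479.23 RPM


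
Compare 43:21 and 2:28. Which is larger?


43/21 = 2.0476
2/28 = 0.0714
2.0476 > 0.0714, so 43:21 is greater
= 43:21

43:21


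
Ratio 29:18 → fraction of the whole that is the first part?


Total parts = 29 + 18 = 47
First part: 29/47 = 29/47
= 29/47

29/47


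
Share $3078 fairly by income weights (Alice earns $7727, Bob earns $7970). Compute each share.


Total income = 7727 + 7970 = $15697
Alice: $3078 × 7727/15697 = $1515.18
Bob: $3078 × 7970/15697 = $1562.82
= Alice: $1515.18, Bob: $1562.82

Alice: $1515.18, Bob: $1562.82


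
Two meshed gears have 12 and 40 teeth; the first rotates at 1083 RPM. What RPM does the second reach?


Gear ratio = 12:40 = 3:10
RPM_B = RPM_A × (teeth_A / teeth_B)
= 1083 × (12/40)
= 324.9 RPM

324.9 RPM


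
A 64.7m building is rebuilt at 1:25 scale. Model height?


Model size = real / scale
= 64.7 / 25
= 2.5880 m

2.5880 m


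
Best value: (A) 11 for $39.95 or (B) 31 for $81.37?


Deal A: $39.95/11 = $3.6318/unit
Deal B: $81.37/31 = $2.6248/unit
B is cheaper per unit
= Deal B

Deal B


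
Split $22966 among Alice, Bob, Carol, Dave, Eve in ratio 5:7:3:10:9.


Total parts = 5 + 7 + 3 + 10 + 9 = 34
Alice: 22966 × 5/34 = 3377.35
Bob: 22966 × 7/34 = 4728.29
Carol: 22966 × 3/34 = 2026.41
Dave: 22966 × 10/34 = 6754.71
Eve: 22966 × 9/34 = 6079.24
= Alice: $3377.35, Bob: $4728.29, Carol: $2026.41, Dave: $6754.71, Eve: $6079.24

Alice: $3377.35, Bob: $4728.29, Carol: $2026.41, Dave: $6754.71, Eve: $6079.24


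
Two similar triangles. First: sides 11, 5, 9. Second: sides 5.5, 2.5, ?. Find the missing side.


Scale factor = 5.5/11 = 0.5
Missing side = 9 × 0.5
= 4.5

4.5


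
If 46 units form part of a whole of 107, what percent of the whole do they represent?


Percentage = (part / whole) × 100
= (46 / 107) × 100
≈ 42.99%

42.99%


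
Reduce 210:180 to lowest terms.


GCD(210, 180) = 30
210/30 : 180/30
= 7:6

7:6


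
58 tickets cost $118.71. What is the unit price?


Unit rate = total / quantity
= 118.71 / 58
= $2.05 per unit

$2.05 per unit


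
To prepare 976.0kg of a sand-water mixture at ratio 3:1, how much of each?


Total parts = 3 + 1 = 4
sand: 976.0 × 3/4 = 732.0kg
water: 976.0 × 1/4 = 244.0kg
= 732.0kg and 244.0kg

732.0kg and 244.0kg


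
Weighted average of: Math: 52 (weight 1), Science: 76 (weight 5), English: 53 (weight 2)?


Numerator = 52×1 + 76×5 + 53×2
= 52 + 380 + 106
= 538
Total weight = 8
Weighted avg = 538/8
= 67.25

67.25


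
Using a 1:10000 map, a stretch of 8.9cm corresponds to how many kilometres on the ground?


Real distance = map distance × scale
= 8.9cm × 10000
= 89000 cm = 890.0 m
= 0.890 km

0.890 km


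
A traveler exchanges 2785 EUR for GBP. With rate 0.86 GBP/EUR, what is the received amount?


Amount × rate = 2785 × 0.86
= 2395.10 GBP

2395.10 GBP


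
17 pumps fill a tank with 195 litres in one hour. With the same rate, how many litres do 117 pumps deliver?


Direct proportion: y/x = constant
k = 195/17 ≈ 11.4706
y₂ = k × 117 = 195 × 117 / 17 = 22815/17
≈ 1342.06

1342.06


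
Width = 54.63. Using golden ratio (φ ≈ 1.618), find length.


φ = (1 + √5) / 2 ≈ 1.618
Length = width × φ = 54.63 × 1.618 = 88.39134
≈ 88.39

88.39


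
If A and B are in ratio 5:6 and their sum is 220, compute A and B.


Let A = 5k, B = 6k.
5k + 6k = 220
11k = 220 → k = 220/11 = 20
A = 5×20 = 100, B = 6×20 = 120
= A = 100, B = 120

A = 100, B = 120


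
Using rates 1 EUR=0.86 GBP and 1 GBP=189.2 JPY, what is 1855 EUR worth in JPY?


Step 1: 1855 EUR × 0.86 = 1595.30 GBP
Step 2: 1595.30 GBP × 189.2 = 301830.76 JPY
Implied rate EUR→JPY = 0.86 × 189.2 = 162.7120
= 301830.76 JPY

301830.76 JPY


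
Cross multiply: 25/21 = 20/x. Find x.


Cross multiply: 25 × x = 21 × 20
25x = 420
x = 420 / 25
= 16.80

16.80


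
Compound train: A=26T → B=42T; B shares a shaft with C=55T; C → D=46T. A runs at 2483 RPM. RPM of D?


Stage 1: RPM_B = RPM_A × t_A/t_B = 2483 × 26/42 = 64558/42 ≈ 1537.10
B and C share a shaft → RPM_C = RPM_B
Stage 2: RPM_D = RPM_C × t_C/t_D = RPM_A × (t_A×t_C)/(t_B×t_D)
Overall ratio = (26×55)/(42×46) = 1430/1932
RPM_D = 2483 × 1430/1932 = 3550690/1932
≈ 1837.83 RPM

1837.83 RPM


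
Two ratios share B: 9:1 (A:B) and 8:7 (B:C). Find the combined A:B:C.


Match B: multiply A:B by 8 → 72:8
Multiply B:C by 1 → 8:7
Combined: 72:8:7
GCD = 1
= 72:8:7

72:8:7


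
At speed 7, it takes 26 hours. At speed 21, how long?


Inverse proportion: x × y = constant
k = 7 × 26 = 182
y₂ = k / 21 = 182 / 21
= 8.67

8.67


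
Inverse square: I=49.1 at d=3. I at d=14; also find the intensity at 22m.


I₁d₁² = I₂d₂²
I at 14m = 49.1 × (3/14)² = 49.1 × 9/196 = 441.9/196 ≈ 2.2546
I at 22m = 49.1 × (3/22)² = 49.1 × 9/484 = 441.9/484 ≈ 0.9130
= 2.2546 and 0.9130

2.2546 and 0.9130


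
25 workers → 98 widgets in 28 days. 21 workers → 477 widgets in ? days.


Days ∝ work / workers, so d₂ = d₁ × (m₁/m₂) × (w₂/w₁)
Workers factor (inverse): 25/21 ≈ 1.1905
Work factor (direct): 477/98 ≈ 4.8673
d₂ = 28 × 25/21 × 477/98 = (28 × 25 × 477) / (21 × 98) = 333900/2058
≈ 162.24 days

162.24 days


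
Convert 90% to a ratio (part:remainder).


90% means 90 parts out of 100; remainder = 10
Part : remainder = 90:10
GCD = 10
= 9:1

9:1


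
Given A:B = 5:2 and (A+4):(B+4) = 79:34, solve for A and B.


Let A = 5k, B = 2k.
(5k + 4) / (2k + 4) = 79/34
Cross-multiply: 34(5k + 4) = 79(2k + 4)
170k + 136 = 158k + 316
170k - 158k = 316 - 136
12k = 180
k = 180/12 = 15
A = 5×15 = 75, B = 2×15 = 30
= A = 75, B = 30

A = 75, B = 30


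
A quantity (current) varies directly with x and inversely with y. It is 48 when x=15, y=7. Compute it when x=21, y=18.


z = k·x/y
Solve for k using the known point: k = z·y/x = 48×7/15 = 336/15 = 22.4000
Now evaluate at x=21, y=18:
z = k × 21 / 18 = (336 × 21) / (15 × 18) = 7056/270
≈ 26.1333

26.1333


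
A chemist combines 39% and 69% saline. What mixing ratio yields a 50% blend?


Let x parts of 39% mix with y parts of 69%.
39x + 69y = 50(x + y)
39x + 69y = 50x + 50y
x(39 - 50) = y(50 - 69)
x/y = (69 - 50)/(50 - 39) = 19/11
Simplify: 19:11
= 19:11

19:11


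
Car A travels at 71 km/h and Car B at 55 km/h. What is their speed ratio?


Ratio = 71:55
GCD = 1
Simplified = 71:55
Time ratio (same distance) = 55:71
Speed ratio = 71:55

71:55


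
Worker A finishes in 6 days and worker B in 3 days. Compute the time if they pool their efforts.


Rate of A = 1/6 per day
Rate of B = 1/3 per day
Combined rate = 1/6 + 1/3 = 9/18 = 0.5000 per day
Days = 1 / combined rate = 18/9
= 2.00 days

2.00 days


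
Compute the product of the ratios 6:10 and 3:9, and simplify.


Compound ratio = (6×3) : (10×9)
= 18:90
GCD = 18
= 1:5

1:5


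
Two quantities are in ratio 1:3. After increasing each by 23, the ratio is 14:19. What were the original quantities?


Let A = 1k, B = 3k.
(1k + 23) / (3k + 23) = 14/19
Cross-multiply: 19(1k + 23) = 14(3k + 23)
19k + 437 = 42k + 322
19k - 42k = 322 - 437
-23k = -115
k = -115/-23 = 5
A = 1×5 = 5, B = 3×5 = 15
= A = 5, B = 15

A = 5, B = 15


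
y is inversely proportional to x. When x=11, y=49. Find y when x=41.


Inverse proportion: x × y = constant
k = 11 × 49 = 539
y₂ = k / 41 = 539 / 41
= 13.15

13.15


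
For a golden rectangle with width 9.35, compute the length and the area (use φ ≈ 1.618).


φ = (1 + √5) / 2 ≈ 1.618
Length = width × φ = 9.35 × 1.618 = 15.1283
≈ 15.13
Area = width × length = 9.35 × 15.1283 = 141.449605 ≈ 141.45
= Length: 15.13, Area: 141.45

Length: 15.13, Area: 141.45


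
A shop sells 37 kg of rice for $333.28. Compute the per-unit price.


Unit rate = total / quantity
= 333.28 / 37
= $9.01 per unit

$9.01 per unit


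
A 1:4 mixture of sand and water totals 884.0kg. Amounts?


Total parts = 1 + 4 = 5
sand: 884.0 × 1/5 = 176.8kg
water: 884.0 × 4/5 = 707.2kg
= 176.8kg and 707.2kg

176.8kg and 707.2kg


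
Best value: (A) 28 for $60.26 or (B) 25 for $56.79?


Deal A: $60.26/28 = $2.1521/unit
Deal B: $56.79/25 = $2.2716/unit
A is cheaper per unit
= Deal A

Deal A


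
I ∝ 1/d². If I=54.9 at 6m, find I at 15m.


I₁d₁² = I₂d₂²
I₂ = I₁ × (d₁/d₂)²
= 54.9 × (6/15)²
= 54.9 × 36/225
= 1976.4/225
= 8.7840

8.7840


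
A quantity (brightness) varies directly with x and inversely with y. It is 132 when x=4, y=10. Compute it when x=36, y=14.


z = k·x/y
Solve for k using the known point: k = z·y/x = 132×10/4 = 1320/4 = 330.0000
Now evaluate at x=36, y=14:
z = k × 36 / 14 = (1320 × 36) / (4 × 14) = 47520/56
≈ 848.5714

848.5714


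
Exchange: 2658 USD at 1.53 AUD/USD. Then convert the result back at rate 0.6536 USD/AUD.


Amount × rate = 2658 × 1.53 = 4066.74 AUD
Round-trip: 4066.74 × 0.6536 = 2658.02 USD
= 4066.74 AUD, then 2658.02 USD

4066.74 AUD, then 2658.02 USD


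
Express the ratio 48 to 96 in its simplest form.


GCD(48, 96) = 48
48/48 : 96/48
= 1:2

1:2


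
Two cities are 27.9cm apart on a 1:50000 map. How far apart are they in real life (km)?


Real distance = map distance × scale
= 27.9cm × 50000
= 1395000 cm = 13950.0 m
= 13.950 km

13.950 km


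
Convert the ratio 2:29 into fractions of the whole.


Total parts = 2 + 29 = 31
First part: 2/31 = 2/31
Second part: 29/31 = 29/31
= 2/31 and 29/31

2/31 and 29/31


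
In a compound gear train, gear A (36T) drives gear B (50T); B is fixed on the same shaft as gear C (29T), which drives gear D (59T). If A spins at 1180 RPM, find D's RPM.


Stage 1: RPM_B = RPM_A × t_A/t_B = 1180 × 36/50 = 42480/50 = 849.60
B and C share a shaft → RPM_C = RPM_B
Stage 2: RPM_D = RPM_C × t_C/t_D = RPM_A × (t_A×t_C)/(t_B×t_D)
Overall ratio = (36×29)/(50×59) = 1044/2950
RPM_D = 1180 × 1044/2950 = 1231920/2950
= 417.60 RPM

417.60 RPM
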